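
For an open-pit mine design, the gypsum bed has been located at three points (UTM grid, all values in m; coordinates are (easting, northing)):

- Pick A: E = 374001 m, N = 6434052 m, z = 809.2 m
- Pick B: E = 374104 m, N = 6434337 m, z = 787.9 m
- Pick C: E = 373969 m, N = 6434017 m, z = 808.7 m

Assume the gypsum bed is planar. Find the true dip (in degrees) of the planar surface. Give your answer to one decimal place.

11.8°

Let the plane be z = a·E + b·N + c.
Pick B−Pick A: 103a + 285b = −21.3;  Pick C−Pick A: −32a − 35b = −0.5.
Solving gives a = 0.16102, b = −0.13293.
Gradient magnitude |∇z| = √(a² + b²) = √(0.02593 + 0.01767) = 0.20880.
True dip = arctan(0.20880) = 11.8°, dipping toward NW (azimuth ≈ 310°).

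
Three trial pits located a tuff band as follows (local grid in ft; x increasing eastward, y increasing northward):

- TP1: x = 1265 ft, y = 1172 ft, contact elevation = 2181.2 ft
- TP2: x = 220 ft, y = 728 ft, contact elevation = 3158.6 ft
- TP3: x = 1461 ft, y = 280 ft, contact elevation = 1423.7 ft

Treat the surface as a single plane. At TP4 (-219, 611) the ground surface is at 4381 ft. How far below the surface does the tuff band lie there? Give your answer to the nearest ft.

771 ft

Two edge vectors: TP1→TP2 = (-1045, -444, 977.4), TP1→TP3 = (196, -892, -757.5).
Normal n = (TP1→TP2) × (TP1→TP3) = (1208170.8, -600017.1, 1019164).
So ∂z/∂x = −n_x/n_z = −1.18545 and ∂z/∂y = −n_y/n_z = 0.58873.
Intercept c from TP1: 2181.2 + 1499.60 − 690.00 = 2990.80.
At (-219, 611): z_contact = 259.6 + 359.7 + 2990.80 = 3610.1 ft.
Depth below ground = 4381 − 3610.1 = 771 ft.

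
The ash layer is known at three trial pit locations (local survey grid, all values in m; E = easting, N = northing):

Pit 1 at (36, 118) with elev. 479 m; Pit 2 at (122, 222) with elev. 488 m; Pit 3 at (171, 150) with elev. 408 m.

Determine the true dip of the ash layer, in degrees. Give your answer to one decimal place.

43.2°

Two edge vectors: Pit 1→Pit 2 = (86, 104, 9), Pit 1→Pit 3 = (135, 32, -71).
Normal n = (Pit 1→Pit 2) × (Pit 1→Pit 3) = (-7672, 7321, -11288).
So ∂z/∂E = −n_x/n_z = −0.67966 and ∂z/∂N = −n_y/n_z = 0.64856.
Gradient magnitude |∇z| = √(a² + b²) = √(0.46194 + 0.42064) = 0.93945.
True dip = arctan(0.93945) = 43.2°, dipping toward SE (azimuth ≈ 134°).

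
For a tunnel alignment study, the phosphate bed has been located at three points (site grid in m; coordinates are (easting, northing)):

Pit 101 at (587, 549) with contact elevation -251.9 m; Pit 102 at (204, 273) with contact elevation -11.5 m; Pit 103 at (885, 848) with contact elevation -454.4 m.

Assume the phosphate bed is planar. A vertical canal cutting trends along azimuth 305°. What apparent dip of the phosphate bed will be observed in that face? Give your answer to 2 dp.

Two edge vectors: Pit 101→Pit 102 = (-383, -276, 240.4), Pit 101→Pit 103 = (298, 299, -202.5).
Normal n = (Pit 101→Pit 102) × (Pit 101→Pit 103) = (-15989.6, -5918.3, -32269).
So ∂z/∂E = −n_x/n_z = −0.49551 and ∂z/∂N = −n_y/n_z = −0.18341.
Unit vector along 305° is (sin 305°, cos 305°) = (-0.8192, 0.5736).
Slope in that direction = a·(-0.8192) + b·(0.5736) = 0.30070.
Apparent dip = arctan|0.30070| = 16.74° (true dip is 27.9°, so apparent ≤ true as expected).

16.74°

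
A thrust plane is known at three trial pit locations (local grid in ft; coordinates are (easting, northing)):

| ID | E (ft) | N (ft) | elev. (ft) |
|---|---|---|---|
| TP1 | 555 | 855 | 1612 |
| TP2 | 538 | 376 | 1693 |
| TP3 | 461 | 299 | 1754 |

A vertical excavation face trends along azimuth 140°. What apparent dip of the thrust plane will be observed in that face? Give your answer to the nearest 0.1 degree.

16.9°

Two edge vectors: TP1→TP2 = (-17, -479, 81), TP1→TP3 = (-94, -556, 142).
Normal n = (TP1→TP2) × (TP1→TP3) = (-22982, -5200, -35574).
So ∂z/∂E = −n_x/n_z = −0.64603 and ∂z/∂N = −n_y/n_z = −0.14617.
Unit vector along 140° is (sin 140°, cos 140°) = (0.6428, -0.7660).
Slope in that direction = a·(0.6428) + b·(-0.7660) = −0.30329.
Apparent dip = arctan|0.30329| = 16.9° (true dip is 33.5°, so apparent ≤ true as expected).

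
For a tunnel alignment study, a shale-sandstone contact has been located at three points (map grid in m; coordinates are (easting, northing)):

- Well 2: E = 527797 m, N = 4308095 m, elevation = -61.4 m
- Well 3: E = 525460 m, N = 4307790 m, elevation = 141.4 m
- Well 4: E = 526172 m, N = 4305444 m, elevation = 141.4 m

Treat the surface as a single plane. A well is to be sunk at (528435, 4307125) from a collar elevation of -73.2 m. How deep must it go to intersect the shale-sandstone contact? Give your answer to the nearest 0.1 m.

Let the plane be z = a·E + b·N + c.
Well 3−Well 2: −2337a − 305b = 202.8;  Well 4−Well 2: −1625a − 2651b = 202.8.
Solving gives a = −0.083471696, b = −0.025333268.
Then c = -61.4 − a·527797 − b·4308095 = 153132.84.
At (528435, 4307125): z_contact = −44109.37 − 109113.55 + 153132.84 = -90.08 m.
Depth below ground = -73.2 − (-90.08) = 16.9 m.

16.9 m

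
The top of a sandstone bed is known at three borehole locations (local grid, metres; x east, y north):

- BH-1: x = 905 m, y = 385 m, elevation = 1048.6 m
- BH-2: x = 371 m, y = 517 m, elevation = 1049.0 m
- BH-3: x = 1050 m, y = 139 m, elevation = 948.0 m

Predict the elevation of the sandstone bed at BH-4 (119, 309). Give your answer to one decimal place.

919.9 m

Let the plane be z = a·x + b·y + c.
BH-2−BH-1: −534a + 132b = 0.4;  BH-3−BH-1: 145a − 246b = −100.6.
Solving gives a = 0.117451, b = 0.478172.
Then c = 1048.6 − a·905 − b·385 = 758.21.
At (119, 309): z = 14.0 + 147.8 + 758.21 = 919.9 m.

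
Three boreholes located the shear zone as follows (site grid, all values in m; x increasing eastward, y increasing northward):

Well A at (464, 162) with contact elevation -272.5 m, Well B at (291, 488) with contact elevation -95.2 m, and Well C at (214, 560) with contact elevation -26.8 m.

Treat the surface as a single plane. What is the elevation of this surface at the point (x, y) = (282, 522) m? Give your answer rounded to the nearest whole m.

Two edge vectors: Well A→Well B = (-173, 326, 177.3), Well A→Well C = (-250, 398, 245.7).
Normal n = (Well A→Well B) × (Well A→Well C) = (9532.8, -1818.9, 12646).
So ∂z/∂x = −n_x/n_z = −0.75382 and ∂z/∂y = −n_y/n_z = 0.14383.
Intercept c from Well A: -272.5 + 349.77 − 23.30 = 53.97.
At (282, 522): z = −212.6 + 75.1 + 53.97 = -83.5 m.

-84 m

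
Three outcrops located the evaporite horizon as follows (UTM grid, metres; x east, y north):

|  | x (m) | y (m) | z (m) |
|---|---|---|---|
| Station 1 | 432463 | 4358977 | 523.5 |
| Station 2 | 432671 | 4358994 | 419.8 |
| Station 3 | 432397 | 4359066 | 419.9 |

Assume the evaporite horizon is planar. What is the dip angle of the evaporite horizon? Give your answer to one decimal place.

Let the plane be z = a·x + b·y + c.
Station 2−Station 1: 208a + 17b = −103.7;  Station 3−Station 1: −66a + 89b = −103.6.
Solving gives a = −0.38037, b = −1.44611.
Gradient magnitude |∇z| = √(a² + b²) = √(0.14468 + 2.09125) = 1.49530.
True dip = arctan(1.49530) = 56.2°, dipping toward NNE (azimuth ≈ 015°).

56.2°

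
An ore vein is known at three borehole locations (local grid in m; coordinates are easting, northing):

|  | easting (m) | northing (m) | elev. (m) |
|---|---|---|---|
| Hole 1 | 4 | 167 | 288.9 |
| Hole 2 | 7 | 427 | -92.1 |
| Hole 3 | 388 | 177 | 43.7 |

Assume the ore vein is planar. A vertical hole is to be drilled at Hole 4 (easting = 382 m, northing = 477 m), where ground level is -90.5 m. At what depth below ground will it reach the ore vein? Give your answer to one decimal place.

299.7 m

Let the plane be z = a·easting + b·northing + c.
Hole 2−Hole 1: 3a + 260b = −381;  Hole 3−Hole 1: 384a + 10b = −245.2.
Solving gives a = −0.60056, b = −1.45846.
Then c = 288.9 − a·4 − b·167 = 534.86.
At (382, 477): z_contact = −229.41 − 695.68 + 534.86 = -390.23 m.
Depth below ground = -90.5 − (-390.23) = 299.7 m.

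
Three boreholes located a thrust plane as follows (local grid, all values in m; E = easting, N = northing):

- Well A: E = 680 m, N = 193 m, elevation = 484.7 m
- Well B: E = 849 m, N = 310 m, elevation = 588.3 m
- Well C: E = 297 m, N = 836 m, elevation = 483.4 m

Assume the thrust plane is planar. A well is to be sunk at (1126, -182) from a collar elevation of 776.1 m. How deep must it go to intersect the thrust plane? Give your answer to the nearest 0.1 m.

Two edge vectors: Well A→Well B = (169, 117, 103.6), Well A→Well C = (-383, 643, -1.3).
Normal n = (Well A→Well B) × (Well A→Well C) = (-66766.9, -39459.1, 153478).
So ∂z/∂E = −n_x/n_z = 0.435026 and ∂z/∂N = −n_y/n_z = 0.257099.
Intercept c from Well A: 484.7 − 295.82 − 49.62 = 139.26.
At (1126, -182): z_contact = 489.84 − 46.79 + 139.26 = 582.31 m.
Depth below ground = 776.1 − 582.31 = 193.8 m.

193.8 m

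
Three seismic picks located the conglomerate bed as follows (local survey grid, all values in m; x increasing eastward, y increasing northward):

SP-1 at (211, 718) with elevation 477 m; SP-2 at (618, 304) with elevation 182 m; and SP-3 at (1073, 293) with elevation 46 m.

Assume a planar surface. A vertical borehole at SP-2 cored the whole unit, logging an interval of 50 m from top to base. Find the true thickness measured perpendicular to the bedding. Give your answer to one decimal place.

44.4 m

Let the plane be z = a·x + b·y + c.
SP-2−SP-1: 407a − 414b = −295;  SP-3−SP-1: 862a − 425b = −431.
Solving gives a = −0.28853, b = 0.42891.
|∇z| = √(a²+b²) = 0.51693, so dip δ = arctan(0.51693) = 27.34°.
True thickness = vertical thickness × cos δ = 50 × cos 27.34° = 44.4 m.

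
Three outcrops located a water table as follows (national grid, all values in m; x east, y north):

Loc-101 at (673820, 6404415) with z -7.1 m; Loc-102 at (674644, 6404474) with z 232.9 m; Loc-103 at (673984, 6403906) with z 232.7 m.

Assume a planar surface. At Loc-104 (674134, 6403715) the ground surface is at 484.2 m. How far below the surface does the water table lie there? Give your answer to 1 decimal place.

Let the plane be z = a·x + b·y + c.
Loc-102−Loc-101: 824a + 59b = 240;  Loc-103−Loc-101: 164a − 509b = 239.8.
Solving gives a = 0.317666608, b = −0.368767537.
Then c = -7.1 − a·673820 − b·6404415 = 2147683.13.
At (674134, 6403715): z_contact = 214149.86 − 2361482.21 + 2147683.13 = 350.78 m.
Depth below ground = 484.2 − 350.78 = 133.4 m.

133.4 m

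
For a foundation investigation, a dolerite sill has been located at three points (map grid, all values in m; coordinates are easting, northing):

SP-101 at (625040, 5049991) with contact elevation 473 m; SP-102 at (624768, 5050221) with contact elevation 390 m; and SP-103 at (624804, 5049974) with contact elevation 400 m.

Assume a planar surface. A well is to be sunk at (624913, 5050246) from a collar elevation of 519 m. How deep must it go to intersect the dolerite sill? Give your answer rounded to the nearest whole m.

84 m

Two edge vectors: SP-101→SP-102 = (-272, 230, -83), SP-101→SP-103 = (-236, -17, -73).
Normal n = (SP-101→SP-102) × (SP-101→SP-103) = (-18201, -268, 58904).
So ∂z/∂easting = −n_x/n_z = 0.30899430 and ∂z/∂northing = −n_y/n_z = 0.00454978.
Intercept c from SP-101: 473 − 193133.79 − 22976.33 = −215637.12.
At (624913, 5050246): z_contact = 193094.6 + 22977.5 − 215637.12 = 434.9 m.
Depth below ground = 519 − 434.9 = 84 m.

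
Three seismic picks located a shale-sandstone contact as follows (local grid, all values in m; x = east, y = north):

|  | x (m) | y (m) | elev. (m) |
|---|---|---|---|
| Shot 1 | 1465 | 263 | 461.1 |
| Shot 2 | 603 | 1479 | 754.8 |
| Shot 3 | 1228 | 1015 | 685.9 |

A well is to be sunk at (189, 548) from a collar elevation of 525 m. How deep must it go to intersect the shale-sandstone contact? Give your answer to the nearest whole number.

152 m

Two edge vectors: Shot 1→Shot 2 = (-862, 1216, 293.7), Shot 1→Shot 3 = (-237, 752, 224.8).
Normal n = (Shot 1→Shot 2) × (Shot 1→Shot 3) = (52494.4, 124170.7, -360032).
So ∂z/∂x = −n_x/n_z = 0.14580 and ∂z/∂y = −n_y/n_z = 0.34489.
Intercept c from Shot 1: 461.1 − 213.60 − 90.71 = 156.79.
At (189, 548): z_contact = 27.6 + 189.0 + 156.79 = 373.3 m.
Depth below ground = 525 − 373.3 = 152 m.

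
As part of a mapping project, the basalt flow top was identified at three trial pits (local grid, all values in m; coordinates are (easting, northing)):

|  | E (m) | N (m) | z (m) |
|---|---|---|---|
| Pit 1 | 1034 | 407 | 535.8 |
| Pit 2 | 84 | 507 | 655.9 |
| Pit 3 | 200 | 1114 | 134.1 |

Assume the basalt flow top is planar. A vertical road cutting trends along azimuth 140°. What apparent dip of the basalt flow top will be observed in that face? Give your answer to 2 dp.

Let the plane be z = a·E + b·N + c.
Pit 2−Pit 1: −950a + 100b = 120.1;  Pit 3−Pit 1: −834a + 707b = −401.7.
Solving gives a = −0.21263, b = −0.81900.
Unit vector along 140° is (sin 140°, cos 140°) = (0.6428, -0.7660).
Slope in that direction = a·(0.6428) + b·(-0.7660) = 0.49072.
Apparent dip = arctan|0.49072| = 26.14° (true dip is 40.2°, so apparent ≤ true as expected).

26.14°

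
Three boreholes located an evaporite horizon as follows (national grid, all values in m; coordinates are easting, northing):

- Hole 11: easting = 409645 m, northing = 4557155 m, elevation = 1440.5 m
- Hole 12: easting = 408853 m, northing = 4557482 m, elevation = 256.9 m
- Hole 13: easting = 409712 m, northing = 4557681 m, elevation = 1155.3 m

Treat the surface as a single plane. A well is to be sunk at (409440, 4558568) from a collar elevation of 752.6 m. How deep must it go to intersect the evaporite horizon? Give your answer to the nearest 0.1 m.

Let the plane be z = a·easting + b·northing + c.
Hole 12−Hole 11: −792a + 327b = −1183.6;  Hole 13−Hole 11: 67a + 526b = −285.2.
Solving gives a = 1.207096905, b = −0.695961013.
Then c = 1440.5 − a·409645 − b·4557155 = 2678561.50.
At (409440, 4558568): z_contact = 494233.76 − 3172585.60 + 2678561.50 = 209.65 m.
Depth below ground = 752.6 − 209.65 = 542.9 m.

542.9 m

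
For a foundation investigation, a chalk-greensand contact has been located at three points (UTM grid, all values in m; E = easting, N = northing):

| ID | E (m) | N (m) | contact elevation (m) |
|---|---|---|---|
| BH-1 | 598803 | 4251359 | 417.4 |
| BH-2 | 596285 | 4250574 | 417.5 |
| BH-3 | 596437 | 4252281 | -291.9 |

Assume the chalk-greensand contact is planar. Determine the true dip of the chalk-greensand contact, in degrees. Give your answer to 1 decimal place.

Let the plane be z = a·E + b·N + c.
BH-2−BH-1: −2518a − 785b = 0.1;  BH-3−BH-1: −2366a + 922b = −709.3.
Solving gives a = 0.13322, b = −0.42745.
Gradient magnitude |∇z| = √(a² + b²) = √(0.01775 + 0.18271) = 0.44772.
True dip = arctan(0.44772) = 24.1°, dipping toward NNW (azimuth ≈ 343°).

24.1°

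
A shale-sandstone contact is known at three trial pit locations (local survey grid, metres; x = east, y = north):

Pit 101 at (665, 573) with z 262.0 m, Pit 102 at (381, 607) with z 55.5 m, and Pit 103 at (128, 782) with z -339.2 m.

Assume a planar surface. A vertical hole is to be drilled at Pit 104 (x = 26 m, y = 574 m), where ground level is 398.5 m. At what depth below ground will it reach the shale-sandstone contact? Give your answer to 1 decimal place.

491.2 m

Two edge vectors: Pit 101→Pit 102 = (-284, 34, -206.5), Pit 101→Pit 103 = (-537, 209, -601.2).
Normal n = (Pit 101→Pit 102) × (Pit 101→Pit 103) = (22717.7, -59850.3, -41098).
So ∂z/∂x = −n_x/n_z = 0.55277 and ∂z/∂y = −n_y/n_z = −1.45628.
Intercept c from Pit 101: 262 − 367.59 + 834.45 = 728.86.
At (26, 574): z_contact = 14.37 − 835.91 + 728.86 = -92.68 m.
Depth below ground = 398.5 − (-92.68) = 491.2 m.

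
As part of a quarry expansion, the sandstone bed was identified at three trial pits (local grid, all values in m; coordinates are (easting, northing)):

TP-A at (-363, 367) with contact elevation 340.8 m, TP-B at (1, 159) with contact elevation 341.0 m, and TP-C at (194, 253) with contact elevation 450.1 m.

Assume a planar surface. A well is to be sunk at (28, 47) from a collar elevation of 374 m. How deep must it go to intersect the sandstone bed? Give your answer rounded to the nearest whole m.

Two edge vectors: TP-A→TP-B = (364, -208, 0.2), TP-A→TP-C = (557, -114, 109.3).
Normal n = (TP-A→TP-B) × (TP-A→TP-C) = (-22711.6, -39673.8, 74360).
So ∂z/∂E = −n_x/n_z = 0.30543 and ∂z/∂N = −n_y/n_z = 0.53354.
Intercept c from TP-A: 340.8 + 110.87 − 195.81 = 255.86.
At (28, 47): z_contact = 8.6 + 25.1 + 255.86 = 289.5 m.
Depth below ground = 374 − 289.5 = 85 m.

85 m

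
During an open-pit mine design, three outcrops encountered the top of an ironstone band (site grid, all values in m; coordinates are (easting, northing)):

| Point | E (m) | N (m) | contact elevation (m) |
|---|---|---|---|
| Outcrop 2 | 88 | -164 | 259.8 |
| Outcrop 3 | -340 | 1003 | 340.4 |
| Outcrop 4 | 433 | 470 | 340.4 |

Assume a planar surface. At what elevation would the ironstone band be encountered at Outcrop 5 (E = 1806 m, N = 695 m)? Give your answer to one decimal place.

Let the plane be z = a·E + b·N + c.
Outcrop 3−Outcrop 2: −428a + 1167b = 80.6;  Outcrop 4−Outcrop 2: 345a + 634b = 80.6.
Solving gives a = 0.063742, b = 0.092443.
Then c = 259.8 − a·88 − b·-164 = 269.35.
At (1806, 695): z = 115.1 + 64.2 + 269.35 = 448.7 m.

448.7 m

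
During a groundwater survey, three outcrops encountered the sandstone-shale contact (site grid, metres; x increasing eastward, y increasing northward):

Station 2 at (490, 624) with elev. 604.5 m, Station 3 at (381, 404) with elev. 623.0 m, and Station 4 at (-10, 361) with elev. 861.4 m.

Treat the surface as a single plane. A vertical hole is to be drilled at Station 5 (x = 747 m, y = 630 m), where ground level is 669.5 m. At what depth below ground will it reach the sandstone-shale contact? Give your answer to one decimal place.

Two edge vectors: Station 2→Station 3 = (-109, -220, 18.5), Station 2→Station 4 = (-500, -263, 256.9).
Normal n = (Station 2→Station 3) × (Station 2→Station 4) = (-51652.5, 18752.1, -81333).
So ∂z/∂x = −n_x/n_z = −0.63507 and ∂z/∂y = −n_y/n_z = 0.23056.
Intercept c from Station 2: 604.5 + 311.19 − 143.87 = 771.82.
At (747, 630): z_contact = −474.40 + 145.25 + 771.82 = 442.67 m.
Depth below ground = 669.5 − 442.67 = 226.8 m.

226.8 m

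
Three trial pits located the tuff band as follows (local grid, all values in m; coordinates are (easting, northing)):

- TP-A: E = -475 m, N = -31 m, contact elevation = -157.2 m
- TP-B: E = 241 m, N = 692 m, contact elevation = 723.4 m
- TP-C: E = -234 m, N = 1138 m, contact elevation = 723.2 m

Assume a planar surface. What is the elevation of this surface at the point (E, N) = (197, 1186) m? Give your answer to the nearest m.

1009 m

Let the plane be z = a·E + b·N + c.
TP-B−TP-A: 716a + 723b = 880.6;  TP-C−TP-A: 241a + 1169b = 880.4.
Solving gives a = 0.59281, b = 0.63091.
Then c = -157.2 − a·-475 − b·-31 = 143.94.
At (197, 1186): z = 116.8 + 748.3 + 143.94 = 1009.0 m.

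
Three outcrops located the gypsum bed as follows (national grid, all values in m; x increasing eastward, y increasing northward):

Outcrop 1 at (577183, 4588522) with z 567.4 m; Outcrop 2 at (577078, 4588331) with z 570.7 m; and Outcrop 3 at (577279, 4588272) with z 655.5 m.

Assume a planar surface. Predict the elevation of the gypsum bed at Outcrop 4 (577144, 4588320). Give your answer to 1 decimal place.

596.7 m

Two edge vectors: Outcrop 1→Outcrop 2 = (-105, -191, 3.3), Outcrop 1→Outcrop 3 = (96, -250, 88.1).
Normal n = (Outcrop 1→Outcrop 2) × (Outcrop 1→Outcrop 3) = (-16002.1, 9567.3, 44586).
So ∂z/∂x = −n_x/n_z = 0.358904140 and ∂z/∂y = −n_y/n_z = −0.214580810.
Intercept c from Outcrop 1: 567.4 − 207153.37 + 984608.77 = 778022.80.
At (577144, 4588320): z = 207139.4 − 984565.4 + 778022.80 = 596.7 m.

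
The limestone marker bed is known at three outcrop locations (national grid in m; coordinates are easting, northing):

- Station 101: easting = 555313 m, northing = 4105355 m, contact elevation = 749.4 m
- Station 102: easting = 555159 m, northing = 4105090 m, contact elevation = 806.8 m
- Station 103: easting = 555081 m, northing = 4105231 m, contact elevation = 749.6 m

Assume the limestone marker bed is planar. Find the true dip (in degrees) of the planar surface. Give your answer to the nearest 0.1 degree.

19.5°

Let the plane be z = a·easting + b·northing + c.
Station 102−Station 101: −154a − 265b = 57.4;  Station 103−Station 101: −232a − 124b = 0.2.
Solving gives a = 0.16668, b = −0.31347.
Gradient magnitude |∇z| = √(a² + b²) = √(0.02778 + 0.09826) = 0.35503.
True dip = arctan(0.35503) = 19.5°, dipping toward NNW (azimuth ≈ 332°).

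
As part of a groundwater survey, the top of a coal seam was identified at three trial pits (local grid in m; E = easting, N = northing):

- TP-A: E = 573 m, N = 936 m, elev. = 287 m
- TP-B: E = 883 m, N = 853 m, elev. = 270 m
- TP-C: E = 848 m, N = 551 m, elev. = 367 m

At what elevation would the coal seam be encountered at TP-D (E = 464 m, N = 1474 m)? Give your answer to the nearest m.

138 m

Let the plane be z = a·E + b·N + c.
TP-B−TP-A: 310a − 83b = −17;  TP-C−TP-A: 275a − 385b = 80.
Solving gives a = −0.13660, b = −0.30536.
Then c = 287 − a·573 − b·936 = 651.09.
At (464, 1474): z = −63.4 − 450.1 + 651.09 = 137.6 m.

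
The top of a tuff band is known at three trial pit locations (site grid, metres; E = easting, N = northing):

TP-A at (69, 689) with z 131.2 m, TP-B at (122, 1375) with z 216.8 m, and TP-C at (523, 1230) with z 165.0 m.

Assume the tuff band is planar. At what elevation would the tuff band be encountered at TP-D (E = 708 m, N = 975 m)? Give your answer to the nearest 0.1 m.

116.4 m

Let the plane be z = a·E + b·N + c.
TP-B−TP-A: 53a + 686b = 85.6;  TP-C−TP-A: 454a + 541b = 33.8.
Solving gives a = −0.081772, b = 0.131099.
Then c = 131.2 − a·69 − b·689 = 46.52.
At (708, 975): z = −57.9 + 127.8 + 46.52 = 116.4 m.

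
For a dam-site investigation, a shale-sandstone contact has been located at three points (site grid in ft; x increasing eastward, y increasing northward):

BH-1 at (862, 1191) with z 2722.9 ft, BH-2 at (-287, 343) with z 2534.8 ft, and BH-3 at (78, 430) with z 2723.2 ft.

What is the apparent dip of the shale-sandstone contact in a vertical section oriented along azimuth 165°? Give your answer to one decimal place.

40.6°

Two edge vectors: BH-1→BH-2 = (-1149, -848, -188.1), BH-1→BH-3 = (-784, -761, 0.3).
Normal n = (BH-1→BH-2) × (BH-1→BH-3) = (-143398.5, 147815.1, 209557).
So ∂z/∂x = −n_x/n_z = 0.68429 and ∂z/∂y = −n_y/n_z = −0.70537.
Unit vector along 165° is (sin 165°, cos 165°) = (0.2588, -0.9659).
Slope in that direction = a·(0.2588) + b·(-0.9659) = 0.85844.
Apparent dip = arctan|0.85844| = 40.6° (true dip is 44.5°, so apparent ≤ true as expected).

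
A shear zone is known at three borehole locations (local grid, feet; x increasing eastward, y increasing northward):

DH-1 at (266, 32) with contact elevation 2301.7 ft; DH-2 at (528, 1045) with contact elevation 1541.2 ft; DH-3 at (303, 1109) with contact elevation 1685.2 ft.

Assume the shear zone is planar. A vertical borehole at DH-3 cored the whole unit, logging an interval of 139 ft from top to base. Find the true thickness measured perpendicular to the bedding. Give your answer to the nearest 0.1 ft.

100.1 ft

Let the plane be z = a·x + b·y + c.
DH-2−DH-1: 262a + 1013b = −760.5;  DH-3−DH-1: 37a + 1077b = −616.5.
Solving gives a = −0.79505, b = −0.54511.
|∇z| = √(a²+b²) = 0.96398, so dip δ = arctan(0.96398) = 43.95°.
True thickness = vertical thickness × cos δ = 139 × cos 43.95° = 100.1 ft.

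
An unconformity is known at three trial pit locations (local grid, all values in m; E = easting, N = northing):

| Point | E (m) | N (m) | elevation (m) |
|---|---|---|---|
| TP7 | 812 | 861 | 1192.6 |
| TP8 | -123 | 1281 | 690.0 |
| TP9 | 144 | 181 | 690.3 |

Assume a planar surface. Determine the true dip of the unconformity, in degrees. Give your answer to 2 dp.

31.83°

Let the plane be z = a·E + b·N + c.
TP8−TP7: −935a + 420b = −502.6;  TP9−TP7: −668a − 680b = −502.3.
Solving gives a = 0.60318, b = 0.14614.
Gradient magnitude |∇z| = √(a² + b²) = √(0.36383 + 0.02136) = 0.62063.
True dip = arctan(0.62063) = 31.83°, dipping toward WSW (azimuth ≈ 256°).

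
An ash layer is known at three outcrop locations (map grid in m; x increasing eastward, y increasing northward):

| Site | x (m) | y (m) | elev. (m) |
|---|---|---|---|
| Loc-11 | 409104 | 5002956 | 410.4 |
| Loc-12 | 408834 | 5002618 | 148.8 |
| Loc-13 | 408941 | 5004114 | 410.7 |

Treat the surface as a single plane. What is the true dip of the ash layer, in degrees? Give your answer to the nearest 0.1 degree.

Let the plane be z = a·x + b·y + c.
Loc-12−Loc-11: −270a − 338b = −261.6;  Loc-13−Loc-11: −163a + 1158b = 0.3.
Solving gives a = 0.82346, b = 0.11617.
Gradient magnitude |∇z| = √(a² + b²) = √(0.67809 + 0.01350) = 0.83162.
True dip = arctan(0.83162) = 39.7°, dipping toward W (azimuth ≈ 262°).

39.7°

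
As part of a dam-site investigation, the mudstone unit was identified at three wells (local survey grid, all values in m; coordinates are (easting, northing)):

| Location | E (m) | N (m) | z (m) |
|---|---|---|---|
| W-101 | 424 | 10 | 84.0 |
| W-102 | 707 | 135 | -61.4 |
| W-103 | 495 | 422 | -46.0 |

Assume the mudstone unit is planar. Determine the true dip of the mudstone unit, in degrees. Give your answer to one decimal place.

Two edge vectors: W-101→W-102 = (283, 125, -145.4), W-101→W-103 = (71, 412, -130).
Normal n = (W-101→W-102) × (W-101→W-103) = (43654.8, 26466.6, 107721).
So ∂z/∂E = −n_x/n_z = −0.40526 and ∂z/∂N = −n_y/n_z = −0.24570.
Gradient magnitude |∇z| = √(a² + b²) = √(0.16423 + 0.06037) = 0.47392.
True dip = arctan(0.47392) = 25.4°, dipping toward ENE (azimuth ≈ 059°).

25.4°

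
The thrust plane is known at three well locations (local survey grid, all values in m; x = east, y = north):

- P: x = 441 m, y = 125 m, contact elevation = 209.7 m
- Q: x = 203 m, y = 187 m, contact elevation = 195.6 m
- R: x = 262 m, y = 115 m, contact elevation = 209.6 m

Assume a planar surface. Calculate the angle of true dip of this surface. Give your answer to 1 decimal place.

10.5°

Let the plane be z = a·x + b·y + c.
Q−P: −238a + 62b = −14.1;  R−P: −179a − 10b = −0.1.
Solving gives a = 0.01092, b = −0.18549.
Gradient magnitude |∇z| = √(a² + b²) = √(0.00012 + 0.03441) = 0.18582.
True dip = arctan(0.18582) = 10.5°, dipping toward N (azimuth ≈ 357°).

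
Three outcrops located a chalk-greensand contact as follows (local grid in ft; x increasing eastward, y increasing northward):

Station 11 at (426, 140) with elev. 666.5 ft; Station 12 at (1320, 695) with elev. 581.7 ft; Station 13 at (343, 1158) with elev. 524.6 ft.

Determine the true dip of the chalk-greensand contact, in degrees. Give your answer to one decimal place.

8.0°

Two edge vectors: Station 11→Station 12 = (894, 555, -84.8), Station 11→Station 13 = (-83, 1018, -141.9).
Normal n = (Station 11→Station 12) × (Station 11→Station 13) = (7571.9, 133897, 956157).
So ∂z/∂x = −n_x/n_z = −0.00792 and ∂z/∂y = −n_y/n_z = −0.14004.
Gradient magnitude |∇z| = √(a² + b²) = √(0.00006 + 0.01961) = 0.14026.
True dip = arctan(0.14026) = 8.0°, dipping toward N (azimuth ≈ 003°).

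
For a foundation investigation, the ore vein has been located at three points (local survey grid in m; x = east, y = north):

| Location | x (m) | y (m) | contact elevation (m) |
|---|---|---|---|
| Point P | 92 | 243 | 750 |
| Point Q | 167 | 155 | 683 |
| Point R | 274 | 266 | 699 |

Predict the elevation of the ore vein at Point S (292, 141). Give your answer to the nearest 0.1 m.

633.9 m

Two edge vectors: Point P→Point Q = (75, -88, -67), Point P→Point R = (182, 23, -51).
Normal n = (Point P→Point Q) × (Point P→Point R) = (6029, -8369, 17741).
So ∂z/∂x = −n_x/n_z = −0.33983 and ∂z/∂y = −n_y/n_z = 0.47173.
Intercept c from Point P: 750 + 31.26 − 114.63 = 666.63.
At (292, 141): z = −99.2 + 66.5 + 666.63 = 633.9 m.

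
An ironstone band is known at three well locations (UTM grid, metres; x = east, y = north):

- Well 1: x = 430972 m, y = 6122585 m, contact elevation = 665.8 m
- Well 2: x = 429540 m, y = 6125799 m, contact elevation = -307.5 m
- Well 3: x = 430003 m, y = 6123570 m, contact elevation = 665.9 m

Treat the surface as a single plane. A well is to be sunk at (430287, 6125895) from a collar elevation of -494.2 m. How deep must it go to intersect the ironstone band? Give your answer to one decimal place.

Two edge vectors: Well 1→Well 2 = (-1432, 3214, -973.3), Well 1→Well 3 = (-969, 985, 0.1).
Normal n = (Well 1→Well 2) × (Well 1→Well 3) = (959021.9, 943270.9, 1703846).
So ∂z/∂x = −n_x/n_z = −0.562857148 and ∂z/∂y = −n_y/n_z = −0.553612768.
Intercept c from Well 1: 665.8 + 242575.67 + 3389541.23 = 3632782.70.
At (430287, 6125895): z_contact = −242190.11 − 3391373.69 + 3632782.70 = -781.10 m.
Depth below ground = -494.2 − (-781.10) = 286.9 m.

286.9 m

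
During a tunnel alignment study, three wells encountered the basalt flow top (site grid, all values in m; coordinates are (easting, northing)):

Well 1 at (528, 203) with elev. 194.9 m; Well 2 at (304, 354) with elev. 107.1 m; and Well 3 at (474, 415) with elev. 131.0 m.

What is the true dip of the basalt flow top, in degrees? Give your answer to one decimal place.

18.4°

Two edge vectors: Well 1→Well 2 = (-224, 151, -87.8), Well 1→Well 3 = (-54, 212, -63.9).
Normal n = (Well 1→Well 2) × (Well 1→Well 3) = (8964.7, -9572.4, -39334).
So ∂z/∂E = −n_x/n_z = 0.22791 and ∂z/∂N = −n_y/n_z = −0.24336.
Gradient magnitude |∇z| = √(a² + b²) = √(0.05194 + 0.05923) = 0.33342.
True dip = arctan(0.33342) = 18.4°, dipping toward NW (azimuth ≈ 317°).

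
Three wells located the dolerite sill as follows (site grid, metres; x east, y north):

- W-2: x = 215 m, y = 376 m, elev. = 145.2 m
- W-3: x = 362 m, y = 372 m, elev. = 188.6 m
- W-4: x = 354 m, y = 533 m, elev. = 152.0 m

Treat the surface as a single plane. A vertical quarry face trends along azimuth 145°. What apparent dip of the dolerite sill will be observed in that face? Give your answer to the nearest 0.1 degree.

18.8°

Let the plane be z = a·x + b·y + c.
W-3−W-2: 147a − 4b = 43.4;  W-4−W-2: 139a + 157b = 6.8.
Solving gives a = 0.28944, b = −0.21295.
Unit vector along 145° is (sin 145°, cos 145°) = (0.5736, -0.8192).
Slope in that direction = a·(0.5736) + b·(-0.8192) = 0.34045.
Apparent dip = arctan|0.34045| = 18.8° (true dip is 19.8°, so apparent ≤ true as expected).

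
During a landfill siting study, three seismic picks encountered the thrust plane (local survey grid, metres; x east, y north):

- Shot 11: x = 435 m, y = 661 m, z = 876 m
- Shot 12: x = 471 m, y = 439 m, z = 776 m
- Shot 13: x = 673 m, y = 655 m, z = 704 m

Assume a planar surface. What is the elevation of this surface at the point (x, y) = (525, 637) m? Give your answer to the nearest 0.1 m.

Let the plane be z = a·x + b·y + c.
Shot 12−Shot 11: 36a − 222b = −100;  Shot 13−Shot 11: 238a − 6b = −172.
Solving gives a = −0.71425, b = 0.33463.
Then c = 876 − a·435 − b·661 = 965.51.
At (525, 637): z = −375.0 + 213.2 + 965.51 = 803.7 m.

803.7 m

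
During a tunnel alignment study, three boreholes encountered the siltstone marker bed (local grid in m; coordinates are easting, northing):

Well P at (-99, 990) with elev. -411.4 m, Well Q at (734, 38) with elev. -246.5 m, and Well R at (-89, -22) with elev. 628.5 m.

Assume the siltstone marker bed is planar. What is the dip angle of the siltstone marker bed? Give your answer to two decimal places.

Two edge vectors: Well P→Well Q = (833, -952, 164.9), Well P→Well R = (10, -1012, 1039.9).
Normal n = (Well P→Well Q) × (Well P→Well R) = (-823106, -864587.7, -833476).
So ∂z/∂easting = −n_x/n_z = −0.98756 and ∂z/∂northing = −n_y/n_z = −1.03733.
Gradient magnitude |∇z| = √(a² + b²) = √(0.97527 + 1.07605) = 1.43224.
True dip = arctan(1.43224) = 55.08°, dipping toward NE (azimuth ≈ 044°).

55.08°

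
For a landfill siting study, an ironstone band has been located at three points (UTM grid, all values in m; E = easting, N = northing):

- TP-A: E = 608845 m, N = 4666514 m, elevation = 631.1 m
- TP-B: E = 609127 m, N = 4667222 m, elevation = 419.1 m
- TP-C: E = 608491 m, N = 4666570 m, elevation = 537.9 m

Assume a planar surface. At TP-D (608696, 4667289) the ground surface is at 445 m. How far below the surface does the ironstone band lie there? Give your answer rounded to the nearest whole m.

Two edge vectors: TP-A→TP-B = (282, 708, -212), TP-A→TP-C = (-354, 56, -93.2).
Normal n = (TP-A→TP-B) × (TP-A→TP-C) = (-54113.6, 101330.4, 266424).
So ∂z/∂E = −n_x/n_z = 0.20311083 and ∂z/∂N = −n_y/n_z = −0.38033510.
Intercept c from TP-A: 631.1 − 123663.01 + 1774839.09 = 1651807.18.
At (608696, 4667289): z_contact = 123632.8 − 1775133.9 + 1651807.18 = 306.1 m.
Depth below ground = 445 − 306.1 = 139 m.

139 m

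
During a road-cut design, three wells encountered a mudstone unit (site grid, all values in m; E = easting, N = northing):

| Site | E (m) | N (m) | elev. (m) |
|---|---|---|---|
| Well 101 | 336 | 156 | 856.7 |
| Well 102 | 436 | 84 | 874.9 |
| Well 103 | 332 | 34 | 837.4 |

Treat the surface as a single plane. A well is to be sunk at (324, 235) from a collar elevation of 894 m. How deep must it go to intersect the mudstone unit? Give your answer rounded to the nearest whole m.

Let the plane be z = a·E + b·N + c.
Well 102−Well 101: 100a − 72b = 18.2;  Well 103−Well 101: −4a − 122b = −19.3.
Solving gives a = 0.28908, b = 0.14872.
Then c = 856.7 − a·336 − b·156 = 736.37.
At (324, 235): z_contact = 93.7 + 34.9 + 736.37 = 865.0 m.
Depth below ground = 894 − 865.0 = 29 m.

29 m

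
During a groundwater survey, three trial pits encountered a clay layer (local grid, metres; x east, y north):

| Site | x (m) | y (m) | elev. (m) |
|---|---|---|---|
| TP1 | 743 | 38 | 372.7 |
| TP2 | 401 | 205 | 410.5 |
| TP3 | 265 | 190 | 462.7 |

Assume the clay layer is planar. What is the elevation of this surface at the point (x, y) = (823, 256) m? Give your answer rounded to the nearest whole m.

Let the plane be z = a·x + b·y + c.
TP2−TP1: −342a + 167b = 37.8;  TP3−TP1: −478a + 152b = 90.
Solving gives a = −0.33347, b = −0.45656.
Then c = 372.7 − a·743 − b·38 = 637.82.
At (823, 256): z = −274.4 − 116.9 + 637.82 = 246.5 m.

246 m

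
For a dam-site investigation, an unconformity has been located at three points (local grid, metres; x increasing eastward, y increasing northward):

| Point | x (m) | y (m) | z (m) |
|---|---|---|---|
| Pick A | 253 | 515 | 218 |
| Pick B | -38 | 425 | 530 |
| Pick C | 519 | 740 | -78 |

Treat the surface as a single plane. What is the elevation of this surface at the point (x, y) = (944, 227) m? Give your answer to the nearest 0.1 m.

-484.9 m

Two edge vectors: Pick A→Pick B = (-291, -90, 312), Pick A→Pick C = (266, 225, -296).
Normal n = (Pick A→Pick B) × (Pick A→Pick C) = (-43560, -3144, -41535).
So ∂z/∂x = −n_x/n_z = −1.04875 and ∂z/∂y = −n_y/n_z = −0.07570.
Intercept c from Pick A: 218 + 265.33 + 38.98 = 522.32.
At (944, 227): z = −990.0 − 17.2 + 522.32 = -484.9 m.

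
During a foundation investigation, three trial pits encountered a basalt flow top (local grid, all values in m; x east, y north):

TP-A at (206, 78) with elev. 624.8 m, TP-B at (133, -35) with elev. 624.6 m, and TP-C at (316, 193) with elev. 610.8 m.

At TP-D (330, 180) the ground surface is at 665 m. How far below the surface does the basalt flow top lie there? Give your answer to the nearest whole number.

63 m

Two edge vectors: TP-A→TP-B = (-73, -113, -0.2), TP-A→TP-C = (110, 115, -14).
Normal n = (TP-A→TP-B) × (TP-A→TP-C) = (1605, -1044, 4035).
So ∂z/∂x = −n_x/n_z = −0.39777 and ∂z/∂y = −n_y/n_z = 0.25874.
Intercept c from TP-A: 624.8 + 81.94 − 20.18 = 686.56.
At (330, 180): z_contact = −131.3 + 46.6 + 686.56 = 601.9 m.
Depth below ground = 665 − 601.9 = 63 m.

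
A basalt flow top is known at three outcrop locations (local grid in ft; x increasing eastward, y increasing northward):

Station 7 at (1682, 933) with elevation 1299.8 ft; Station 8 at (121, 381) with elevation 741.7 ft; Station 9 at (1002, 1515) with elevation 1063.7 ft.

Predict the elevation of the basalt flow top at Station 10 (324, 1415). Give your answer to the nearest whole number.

Let the plane be z = a·x + b·y + c.
Station 8−Station 7: −1561a − 552b = −558.1;  Station 9−Station 7: −680a + 582b = −236.1.
Solving gives a = 0.35451, b = 0.00853.
Then c = 1299.8 − a·1682 − b·933 = 695.55.
At (324, 1415): z = 114.9 + 12.1 + 695.55 = 822.5 ft.

822 ft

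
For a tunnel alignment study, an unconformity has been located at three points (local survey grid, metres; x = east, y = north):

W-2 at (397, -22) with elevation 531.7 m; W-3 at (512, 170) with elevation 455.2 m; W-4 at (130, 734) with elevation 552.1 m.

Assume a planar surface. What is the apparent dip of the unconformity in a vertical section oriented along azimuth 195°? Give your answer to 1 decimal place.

Let the plane be z = a·x + b·y + c.
W-3−W-2: 115a + 192b = −76.5;  W-4−W-2: −267a + 756b = 20.4.
Solving gives a = −0.44681, b = −0.13082.
Unit vector along 195° is (sin 195°, cos 195°) = (-0.2588, -0.9659).
Slope in that direction = a·(-0.2588) + b·(-0.9659) = 0.24200.
Apparent dip = arctan|0.24200| = 13.6° (true dip is 25.0°, so apparent ≤ true as expected).

13.6°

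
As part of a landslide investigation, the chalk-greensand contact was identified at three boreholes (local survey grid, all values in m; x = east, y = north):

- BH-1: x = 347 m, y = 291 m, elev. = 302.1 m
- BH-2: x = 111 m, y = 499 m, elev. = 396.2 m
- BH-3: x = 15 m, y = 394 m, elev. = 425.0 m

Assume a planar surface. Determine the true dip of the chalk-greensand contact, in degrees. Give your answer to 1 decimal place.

19.7°

Let the plane be z = a·x + b·y + c.
BH-2−BH-1: −236a + 208b = 94.1;  BH-3−BH-1: −332a + 103b = 122.9.
Solving gives a = −0.35467, b = 0.04999.
Gradient magnitude |∇z| = √(a² + b²) = √(0.12579 + 0.00250) = 0.35818.
True dip = arctan(0.35818) = 19.7°, dipping toward E (azimuth ≈ 098°).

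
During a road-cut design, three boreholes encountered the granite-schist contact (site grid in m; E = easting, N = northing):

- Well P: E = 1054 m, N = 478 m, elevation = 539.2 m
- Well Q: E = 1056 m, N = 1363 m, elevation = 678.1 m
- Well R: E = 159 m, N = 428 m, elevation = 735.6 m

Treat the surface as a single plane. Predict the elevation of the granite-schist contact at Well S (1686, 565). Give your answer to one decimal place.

Let the plane be z = a·E + b·N + c.
Well Q−Well P: 2a + 885b = 138.9;  Well R−Well P: −895a − 50b = 196.4.
Solving gives a = −0.228238, b = 0.157465.
Then c = 539.2 − a·1054 − b·478 = 704.49.
At (1686, 565): z = −384.8 + 89.0 + 704.49 = 408.7 m.

408.7 m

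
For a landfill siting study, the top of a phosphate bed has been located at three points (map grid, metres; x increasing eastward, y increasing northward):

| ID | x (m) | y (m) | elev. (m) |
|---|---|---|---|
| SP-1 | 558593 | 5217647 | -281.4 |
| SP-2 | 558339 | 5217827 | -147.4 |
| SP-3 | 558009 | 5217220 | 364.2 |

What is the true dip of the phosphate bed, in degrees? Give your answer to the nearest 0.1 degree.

Let the plane be z = a·x + b·y + c.
SP-2−SP-1: −254a + 180b = 134;  SP-3−SP-1: −584a − 427b = 645.6.
Solving gives a = −0.81200, b = −0.40138.
Gradient magnitude |∇z| = √(a² + b²) = √(0.65935 + 0.16111) = 0.90579.
True dip = arctan(0.90579) = 42.2°, dipping toward ENE (azimuth ≈ 064°).

42.2°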